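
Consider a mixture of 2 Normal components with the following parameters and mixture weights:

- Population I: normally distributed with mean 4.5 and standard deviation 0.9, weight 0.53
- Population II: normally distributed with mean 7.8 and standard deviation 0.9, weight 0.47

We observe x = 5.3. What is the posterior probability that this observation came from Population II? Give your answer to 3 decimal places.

By Bayes' theorem, P(k | x) = w_k f_k(x) / Σ_j w_j f_j(x).
Evaluate each component's likelihood at the observed value:
  p_I = (1/(0.9·√(2π)))·exp(−(5.3−4.5)²/(2·0.9²)) = 0.443269·exp(-0.39506) = 0.298603
  p_II = (1/(0.9·√(2π)))·exp(−(5.3−7.8)²/(2·0.9²)) = 0.443269·exp(-3.85802) = 0.00935726
Unnormalised posteriors:
  w_I·p_I = 0.53 × 0.298603 = 0.15826
  w_II·p_II = 0.47 × 0.00935726 = 0.00439791
Denominator: 0.15826 + 0.00439791 = 0.162658
P(Population II | data) ≈ 0.027

0.027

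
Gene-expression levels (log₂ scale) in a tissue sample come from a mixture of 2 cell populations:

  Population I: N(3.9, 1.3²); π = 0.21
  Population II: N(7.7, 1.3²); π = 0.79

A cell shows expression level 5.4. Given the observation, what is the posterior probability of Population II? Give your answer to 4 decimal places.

Apply Bayes' rule: the posterior for each component is proportional to its prior times its likelihood at x.
Normal densities:
  p_I = (1/(1.3·√(2π)))·exp(−(5.4−3.9)²/(2·1.3²)) = 0.306879·exp(-0.66568) = 0.157712
  p_II = (1/(1.3·√(2π)))·exp(−(5.4−7.7)²/(2·1.3²)) = 0.306879·exp(-1.56509) = 0.064159
Weight by the priors:
  w_I·p_I = 0.21 × 0.157712 = 0.0331196
  w_II·p_II = 0.79 × 0.064159 = 0.0506856
Sum: 0.0331196 + 0.0506856 = 0.0838051
So the posterior for Population II is 0.0506856 / 0.0838051 ≈ 0.6048.

0.6048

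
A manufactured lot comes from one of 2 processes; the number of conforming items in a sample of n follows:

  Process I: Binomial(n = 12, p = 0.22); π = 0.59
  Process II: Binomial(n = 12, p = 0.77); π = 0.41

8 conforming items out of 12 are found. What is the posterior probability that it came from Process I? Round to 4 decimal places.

0.0084

The responsibility of component k is w_k f_k(x) divided by Σ_j w_j f_j(x).
Evaluate each component's likelihood at the observed value:
  L_I = C(12,8)·0.22^8·0.78^4 = 495·5.48759e-06·0.370151 = 0.00100546
  L_II = C(12,8)·0.77^8·0.23^4 = 495·0.123574·0.00279841 = 0.171176
Prior × likelihood for each component:
  w_I·L_I = 0.59 × 0.00100546 = 0.000593222
  w_II·L_II = 0.41 × 0.171176 = 0.0701821
Marginal: 0.000593222 + 0.0701821 = 0.0707753
Responsibility of Process I: 0.000593222 / 0.0707753 ≈ 0.0084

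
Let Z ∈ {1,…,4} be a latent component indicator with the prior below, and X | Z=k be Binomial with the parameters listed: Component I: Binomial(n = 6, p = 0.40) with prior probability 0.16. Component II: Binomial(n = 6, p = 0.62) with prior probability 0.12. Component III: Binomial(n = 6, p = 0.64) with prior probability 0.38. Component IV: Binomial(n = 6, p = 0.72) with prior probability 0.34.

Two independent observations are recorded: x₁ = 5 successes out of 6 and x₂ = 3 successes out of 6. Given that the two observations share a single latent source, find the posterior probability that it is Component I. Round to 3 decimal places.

0.034

P(component k | x) = π_k·f_k(x) / marginal(x), where marginal(x) = Σ_j π_j·f_j(x).
Since both observations come from the same component, the likelihood for component k is f_k(x₁)·f_k(x₂).
  f_I = [C(6,5)·0.40^5·0.60^1 = 6·0.01024·0.6 = 0.036864] × [0.27648] = 0.0101922
  f_II = [C(6,5)·0.62^5·0.38^1 = 6·0.0916133·0.38 = 0.208878] × [0.261551] = 0.0546323
  f_III = [C(6,5)·0.64^5·0.36^1 = 6·0.107374·0.36 = 0.231928] × [0.244612] = 0.0567324
  f_IV = [C(6,5)·0.72^5·0.28^1 = 6·0.193492·0.28 = 0.325066] × [0.163871] = 0.0532689
Prior × likelihood for each component:
  π_I·f_I = 0.16 × 0.0101922 = 0.00163075
  π_II·f_II = 0.12 × 0.0546323 = 0.00655587
  π_III·f_III = 0.38 × 0.0567324 = 0.0215583
  π_IV·f_IV = 0.34 × 0.0532689 = 0.0181114
Marginal: 0.00163075 + 0.00655587 + 0.0215583 + 0.0181114 = 0.0478563
P(Component I | x₁,x₂) = 0.00163075 / 0.0478563 ≈ 0.034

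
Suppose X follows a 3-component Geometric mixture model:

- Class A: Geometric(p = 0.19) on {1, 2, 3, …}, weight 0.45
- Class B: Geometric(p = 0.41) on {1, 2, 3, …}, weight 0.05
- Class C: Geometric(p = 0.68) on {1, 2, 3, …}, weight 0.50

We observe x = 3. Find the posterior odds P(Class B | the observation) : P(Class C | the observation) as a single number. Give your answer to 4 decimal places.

0.2050

Posterior odds = (π_i f_i(x)) / (π_j f_j(x)); the normalising sum cancels.
Geometric probabilities:
  L_A = 0.124659
  L_B = 0.142721
  L_C = 0.069632
Posterior odds = (π_B·L_B) / (π_C·L_C) = (0.05·0.142721) / (0.50·0.069632) = 0.00713605 / 0.034816 ≈ 0.2050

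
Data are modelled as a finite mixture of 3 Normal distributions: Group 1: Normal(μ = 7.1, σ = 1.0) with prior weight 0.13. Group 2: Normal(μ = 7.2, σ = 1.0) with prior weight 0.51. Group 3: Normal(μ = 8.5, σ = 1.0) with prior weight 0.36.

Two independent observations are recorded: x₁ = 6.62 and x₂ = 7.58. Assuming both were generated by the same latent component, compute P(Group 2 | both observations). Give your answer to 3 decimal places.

0.736

P(component k | x) = π_k·f_k(x) / marginal(x), where marginal(x) = Σ_j π_j·f_j(x).
Since both observations come from the same component, the likelihood for component k is f_k(x₁)·f_k(x₂).
  p_1 = [(1/(1.0·√(2π)))·exp(−(6.62−7.1)²/(2·1.0²)) = 0.398942·exp(-0.11520) = 0.355533] × [0.355533] = 0.126403
  p_2 = [(1/(1.0·√(2π)))·exp(−(6.62−7.2)²/(2·1.0²)) = 0.398942·exp(-0.16820) = 0.33718] × [0.371154] = 0.125146
  p_3 = [(1/(1.0·√(2π)))·exp(−(6.62−8.5)²/(2·1.0²)) = 0.398942·exp(-1.76720) = 0.0681436] × [0.261286] = 0.017805
Weight by the priors:
  π_1·p_1 = 0.13 × 0.126403 = 0.0164324
  π_2·p_2 = 0.51 × 0.125146 = 0.0638243
  π_3·p_3 = 0.36 × 0.017805 = 0.00640979
Evidence: 0.0164324 + 0.0638243 + 0.00640979 = 0.0866665
P(Group 2 | x) = 0.0638243 / 0.0866665 ≈ 0.736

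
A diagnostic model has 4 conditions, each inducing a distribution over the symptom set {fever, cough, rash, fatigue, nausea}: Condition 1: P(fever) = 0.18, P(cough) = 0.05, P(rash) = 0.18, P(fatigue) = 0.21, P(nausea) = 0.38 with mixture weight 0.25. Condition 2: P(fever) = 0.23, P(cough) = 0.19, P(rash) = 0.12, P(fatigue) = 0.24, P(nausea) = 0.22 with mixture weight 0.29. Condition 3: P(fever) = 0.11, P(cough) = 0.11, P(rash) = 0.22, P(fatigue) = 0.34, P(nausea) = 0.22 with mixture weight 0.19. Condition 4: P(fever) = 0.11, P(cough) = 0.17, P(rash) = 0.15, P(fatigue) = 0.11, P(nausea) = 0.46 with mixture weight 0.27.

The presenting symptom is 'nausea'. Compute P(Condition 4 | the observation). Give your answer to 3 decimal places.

0.382

By Bayes' theorem, P(k | x) = P(Z=k) f_k(x) / Σ_j P(Z=j) f_j(x).
Categorical probabilities:
  L_1 = P(nausea | comp) = 0.38
  L_2 = P(nausea | comp) = 0.22
  L_3 = P(nausea | comp) = 0.22
  L_4 = P(nausea | comp) = 0.46
Unnormalised posteriors:
  P(Z=1)·L_1 = 0.25 × 0.38 = 0.095
  P(Z=2)·L_2 = 0.29 × 0.22 = 0.0638
  P(Z=3)·L_3 = 0.19 × 0.22 = 0.0418
  P(Z=4)·L_4 = 0.27 × 0.46 = 0.1242
Marginal: 0.095 + 0.0638 + 0.0418 + 0.1242 = 0.3248
P(Condition 4 | 'nausea') ≈ 0.382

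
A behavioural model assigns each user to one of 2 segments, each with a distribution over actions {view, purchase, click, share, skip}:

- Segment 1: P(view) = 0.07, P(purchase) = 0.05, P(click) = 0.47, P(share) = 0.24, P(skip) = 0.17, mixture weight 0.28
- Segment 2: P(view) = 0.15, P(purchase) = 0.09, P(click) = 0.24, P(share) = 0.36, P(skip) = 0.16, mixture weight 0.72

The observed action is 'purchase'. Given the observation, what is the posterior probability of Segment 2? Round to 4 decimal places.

0.8223

The responsibility of component k is π_k f_k(x) divided by Σ_j π_j f_j(x).
Component likelihoods at x = 'purchase':
  f_1 = P(purchase | comp) = 0.05
  f_2 = P(purchase | comp) = 0.09
Prior × likelihood for each component:
  π_1·f_1 = 0.28 × 0.05 = 0.014
  π_2·f_2 = 0.72 × 0.09 = 0.0648
Denominator: 0.014 + 0.0648 = 0.0788
So the posterior for Segment 2 is 0.0648 / 0.0788 ≈ 0.8223.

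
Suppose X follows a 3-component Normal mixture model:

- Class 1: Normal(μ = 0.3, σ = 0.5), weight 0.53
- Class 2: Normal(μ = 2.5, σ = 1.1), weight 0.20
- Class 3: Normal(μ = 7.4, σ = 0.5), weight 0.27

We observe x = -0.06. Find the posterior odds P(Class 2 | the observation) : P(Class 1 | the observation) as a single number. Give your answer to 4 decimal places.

The posterior odds equal the prior odds times the likelihood ratio: (π_i/π_j)·(f_i(x)/f_j(x)).
Component likelihoods at x = -0.06:
  f_1 = (1/(0.5·√(2π)))·exp(−(-0.06−0.3)²/(2·0.5²)) = 0.797885·exp(-0.25920) = 0.615703
  f_2 = (1/(1.1·√(2π)))·exp(−(-0.06−2.5)²/(2·1.1²)) = 0.362675·exp(-2.70810) = 0.0241771
  f_3 = (1/(0.5·√(2π)))·exp(−(-0.06−7.4)²/(2·0.5²)) = 0.797885·exp(-111.30320) = 3.66079e-49
Odds = (0.20/0.53) × (0.0241771/0.615703) = 0.377358 × 0.0392676 ≈ 0.0148

0.0148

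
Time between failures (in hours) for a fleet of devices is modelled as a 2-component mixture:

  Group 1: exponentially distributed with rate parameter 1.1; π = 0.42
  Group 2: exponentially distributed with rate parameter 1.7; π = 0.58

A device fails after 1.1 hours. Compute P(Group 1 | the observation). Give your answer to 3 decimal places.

0.475

By Bayes' theorem, P(k | x) = π_k f_k(x) / Σ_j π_j f_j(x).
Evaluate each component's likelihood at the observed value:
  L_1 = 1.1·e^(−1.1·1.1) = 1.1·e^(−1.2100) = 0.328017
  L_2 = 1.7·e^(−1.7·1.1) = 1.7·e^(−1.8700) = 0.26201
Multiply by the mixture weights:
  π_1·L_1 = 0.42 × 0.328017 = 0.137767
  π_2·L_2 = 0.58 × 0.26201 = 0.151966
Marginal: 0.137767 + 0.151966 = 0.289733
P(Group 1 | the observation) = 0.137767 / 0.289733 ≈ 0.475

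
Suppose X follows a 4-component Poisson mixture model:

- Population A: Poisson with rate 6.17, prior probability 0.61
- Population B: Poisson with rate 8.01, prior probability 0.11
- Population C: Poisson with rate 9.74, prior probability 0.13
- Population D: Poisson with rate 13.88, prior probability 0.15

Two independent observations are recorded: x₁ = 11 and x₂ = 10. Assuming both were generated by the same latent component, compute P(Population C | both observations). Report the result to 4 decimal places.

0.4262

The responsibility of component k is P(Z=k) f_k(x) divided by Σ_j P(Z=j) f_j(x).
Since both observations come from the same component, the likelihood for component k is f_k(x₁)·f_k(x₂).
  L_A = [e^(−6.17)·6.17^11/11! = 0.0258455] × [0.0460778] = 0.0011909
  L_B = [e^(−8.01)·8.01^11/11! = 0.0724608] × [0.0995092] = 0.00721052
  L_C = [e^(−9.74)·9.74^11/11! = 0.110399] × [0.12468] = 0.0137646
  L_D = [e^(−13.88)·13.88^11/11! = 0.0865209] × [0.0685684] = 0.0059326
Multiply by the mixture weights:
  P(Z=A)·L_A = 0.61 × 0.0011909 = 0.00072645
  P(Z=B)·L_B = 0.11 × 0.00721052 = 0.000793157
  P(Z=C)·L_C = 0.13 × 0.0137646 = 0.00178939
  P(Z=D)·L_D = 0.15 × 0.0059326 = 0.00088989
Denominator: 0.00072645 + 0.000793157 + 0.00178939 + 0.00088989 = 0.00419889
P(Population C | data) = 0.00178939 / 0.00419889 ≈ 0.4262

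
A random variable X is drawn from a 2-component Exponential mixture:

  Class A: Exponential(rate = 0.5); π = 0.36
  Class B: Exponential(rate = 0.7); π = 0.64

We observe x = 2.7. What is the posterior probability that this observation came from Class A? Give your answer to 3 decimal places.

0.408

Apply Bayes' rule: the posterior for each component is proportional to its prior times its likelihood at x.
Evaluate each component's likelihood at the observed value:
  f_A = 0.12962
  f_B = 0.10575
Weight by the priors:
  π_A·f_A = 0.36 × 0.12962 = 0.0466632
  π_B·f_B = 0.64 × 0.10575 = 0.0676802
Evidence: 0.0466632 + 0.0676802 = 0.114343
So the posterior for Class A is 0.0466632 / 0.114343 ≈ 0.408.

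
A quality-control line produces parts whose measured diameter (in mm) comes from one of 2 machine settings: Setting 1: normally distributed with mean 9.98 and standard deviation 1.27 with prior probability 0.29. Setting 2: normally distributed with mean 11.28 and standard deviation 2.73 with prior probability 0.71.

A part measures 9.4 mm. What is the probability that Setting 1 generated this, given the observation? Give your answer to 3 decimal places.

Posterior ∝ prior × likelihood, so P(k | x) ∝ π_k f_k(x); normalise over all components.
Evaluate each component's likelihood at the observed value:
  L_1 = 0.283019
  L_2 = 0.115284
Multiply by the mixture weights:
  π_1·L_1 = 0.29 × 0.283019 = 0.0820756
  π_2·L_2 = 0.71 × 0.115284 = 0.0818517
Marginal: 0.0820756 + 0.0818517 = 0.163927
P(Setting 1 | 9.4 mm) = 0.0820756 / 0.163927 ≈ 0.501

0.501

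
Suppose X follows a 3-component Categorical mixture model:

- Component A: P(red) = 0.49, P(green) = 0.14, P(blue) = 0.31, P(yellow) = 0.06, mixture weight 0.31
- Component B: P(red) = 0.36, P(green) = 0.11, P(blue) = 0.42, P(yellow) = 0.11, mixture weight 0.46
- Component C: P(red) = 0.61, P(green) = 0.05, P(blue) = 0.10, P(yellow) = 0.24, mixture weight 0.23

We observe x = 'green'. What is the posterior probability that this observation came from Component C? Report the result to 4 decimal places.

The responsibility of component k is w_k f_k(x) divided by Σ_j w_j f_j(x).
Component likelihoods at x = 'green':
  f_A = 0.14
  f_B = 0.11
  f_C = 0.05
Prior × likelihood for each component:
  w_A·f_A = 0.31 × 0.14 = 0.0434
  w_B·f_B = 0.46 × 0.11 = 0.0506
  w_C·f_C = 0.23 × 0.05 = 0.0115
Normaliser: 0.0434 + 0.0506 + 0.0115 = 0.1055
P(Component C | x) = 0.0115 / 0.1055 ≈ 0.1090

0.1090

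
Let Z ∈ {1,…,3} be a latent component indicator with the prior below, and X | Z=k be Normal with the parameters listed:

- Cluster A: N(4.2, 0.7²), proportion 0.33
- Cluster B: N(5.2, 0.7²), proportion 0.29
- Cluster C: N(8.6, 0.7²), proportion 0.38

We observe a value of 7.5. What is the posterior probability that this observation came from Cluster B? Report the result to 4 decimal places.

0.0117

Apply Bayes' rule: the posterior for each component is proportional to its prior times its likelihood at x.
Evaluate each component's likelihood at the observed value:
  L_A = 8.50796e-06
  L_B = 0.00257934
  L_C = 0.165803
Prior × likelihood for each component:
  π_A·L_A = 0.33 × 8.50796e-06 = 2.80763e-06
  π_B·L_B = 0.29 × 0.00257934 = 0.000748008
  π_C·L_C = 0.38 × 0.165803 = 0.063005
Normaliser: 2.80763e-06 + 0.000748008 + 0.063005 = 0.0637558
Responsibility of Cluster B: 0.000748008 / 0.0637558 ≈ 0.0117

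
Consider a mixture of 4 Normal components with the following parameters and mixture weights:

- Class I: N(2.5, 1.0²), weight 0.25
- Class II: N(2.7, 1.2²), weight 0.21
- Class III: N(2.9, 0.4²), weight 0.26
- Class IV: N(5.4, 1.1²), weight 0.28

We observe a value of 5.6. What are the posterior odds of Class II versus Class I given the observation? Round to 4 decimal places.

4.6098

Since P(k|x) ∝ P(Z=k) f_k(x), the posterior odds are P(Z=i) f_i(x) / (P(Z=j) f_j(x)).
Component likelihoods at x = 5.6:
  f_I = (1/(1.0·√(2π)))·exp(−(5.6−2.5)²/(2·1.0²)) = 0.398942·exp(-4.80500) = 0.00326682
  f_II = (1/(1.2·√(2π)))·exp(−(5.6−2.7)²/(2·1.2²)) = 0.332452·exp(-2.92014) = 0.0179279
  f_III = (1/(0.4·√(2π)))·exp(−(5.6−2.9)²/(2·0.4²)) = 0.997356·exp(-22.78125) = 1.27373e-10
  f_IV = (1/(1.1·√(2π)))·exp(−(5.6−5.4)²/(2·1.1²)) = 0.362675·exp(-0.01653) = 0.356729
0.00376485 / 0.000816705 ≈ 4.6098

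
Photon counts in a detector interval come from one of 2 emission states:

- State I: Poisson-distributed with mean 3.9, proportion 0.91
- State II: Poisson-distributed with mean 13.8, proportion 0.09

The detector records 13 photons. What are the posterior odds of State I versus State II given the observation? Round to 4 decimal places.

The posterior odds equal the prior odds times the likelihood ratio: (π_i/π_j)·(f_i(x)/f_j(x)).
Poisson probabilities:
  L_I = e^(−3.9)·3.9^13/13! = 0.000156968
  L_II = e^(−13.8)·13.8^13/13! = 0.10737
0.000142841 / 0.00966332 ≈ 0.0148

0.0148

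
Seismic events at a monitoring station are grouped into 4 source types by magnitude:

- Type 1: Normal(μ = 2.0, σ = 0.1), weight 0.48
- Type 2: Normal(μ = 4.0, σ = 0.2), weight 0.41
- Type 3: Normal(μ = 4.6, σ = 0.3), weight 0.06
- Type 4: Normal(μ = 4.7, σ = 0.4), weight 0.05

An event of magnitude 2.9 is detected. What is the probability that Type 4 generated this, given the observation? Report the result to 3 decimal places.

0.897

Apply Bayes' rule: the posterior for each component is proportional to its prior times its likelihood at x.
Normal densities:
  p_1 = 1.02798e-17
  p_2 = 5.38488e-07
  p_3 = 1.41563e-07
  p_4 = 3.99594e-05
Prior × likelihood for each component:
  P(Z=1)·p_1 = 0.48 × 1.02798e-17 = 4.93429e-18
  P(Z=2)·p_2 = 0.41 × 5.38488e-07 = 2.2078e-07
  P(Z=3)·p_3 = 0.06 × 1.41563e-07 = 8.49378e-09
  P(Z=4)·p_4 = 0.05 × 3.99594e-05 = 1.99797e-06
Sum: 4.93429e-18 + 2.2078e-07 + 8.49378e-09 + 1.99797e-06 = 2.22724e-06
P(Type 4 | data) = 1.99797e-06 / 2.22724e-06 ≈ 0.897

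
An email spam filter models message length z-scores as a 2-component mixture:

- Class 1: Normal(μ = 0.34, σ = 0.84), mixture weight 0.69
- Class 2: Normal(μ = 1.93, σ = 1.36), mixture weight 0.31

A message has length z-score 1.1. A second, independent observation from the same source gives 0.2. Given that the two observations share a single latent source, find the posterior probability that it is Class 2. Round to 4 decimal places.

0.0882

The responsibility of component k is P(Z=k) f_k(x) divided by Σ_j P(Z=j) f_j(x).
Since both observations come from the same component, the likelihood for component k is f_k(x₁)·f_k(x₂).
  p_1 = [0.31541] × [0.468381] = 0.147732
  p_2 = [0.243497] × [0.130616] = 0.0318047
Prior × likelihood for each component:
  P(Z=1)·p_1 = 0.69 × 0.147732 = 0.101935
  P(Z=2)·p_2 = 0.31 × 0.0318047 = 0.00985944
Marginal: 0.101935 + 0.00985944 = 0.111794
P(Class 2 | x₁, x₂) = 0.00985944 / 0.111794 ≈ 0.0882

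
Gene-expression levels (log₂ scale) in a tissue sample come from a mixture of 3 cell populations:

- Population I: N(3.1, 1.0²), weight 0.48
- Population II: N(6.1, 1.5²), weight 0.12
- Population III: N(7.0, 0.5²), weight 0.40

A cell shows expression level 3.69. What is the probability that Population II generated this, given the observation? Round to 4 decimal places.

0.0517

The responsibility of component k is π_k f_k(x) divided by Σ_j π_j f_j(x).
Evaluate each component's likelihood at the observed value:
  f_I = 0.335213
  f_II = 0.073161
  f_III = 2.42992e-10
Unnormalised posteriors:
  π_I·f_I = 0.48 × 0.335213 = 0.160902
  π_II·f_II = 0.12 × 0.073161 = 0.00877932
  π_III·f_III = 0.40 × 2.42992e-10 = 9.71969e-11
Marginal: 0.160902 + 0.00877932 + 9.71969e-11 = 0.169682
So the posterior for Population II is 0.00877932 / 0.169682 ≈ 0.0517.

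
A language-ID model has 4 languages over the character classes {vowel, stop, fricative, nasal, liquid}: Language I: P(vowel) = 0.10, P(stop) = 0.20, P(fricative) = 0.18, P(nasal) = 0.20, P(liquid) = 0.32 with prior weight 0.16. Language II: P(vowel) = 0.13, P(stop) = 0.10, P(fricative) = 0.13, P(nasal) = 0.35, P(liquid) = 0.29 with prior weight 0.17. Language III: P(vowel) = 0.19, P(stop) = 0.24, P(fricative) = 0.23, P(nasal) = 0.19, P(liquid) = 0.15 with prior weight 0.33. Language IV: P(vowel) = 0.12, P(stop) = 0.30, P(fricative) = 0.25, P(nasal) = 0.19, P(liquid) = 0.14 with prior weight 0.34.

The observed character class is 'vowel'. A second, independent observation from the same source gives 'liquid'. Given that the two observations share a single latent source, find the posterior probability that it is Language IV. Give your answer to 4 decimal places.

0.2144

The responsibility of component k is w_k f_k(x) divided by Σ_j w_j f_j(x).
Since both observations come from the same component, the likelihood for component k is f_k(x₁)·f_k(x₂).
  p_I = [0.1] × [0.32] = 0.032
  p_II = [0.13] × [0.29] = 0.0377
  p_III = [0.19] × [0.15] = 0.0285
  p_IV = [0.12] × [0.14] = 0.0168
Prior × likelihood for each component:
  w_I·p_I = 0.16 × 0.032 = 0.00512
  w_II·p_II = 0.17 × 0.0377 = 0.006409
  w_III·p_III = 0.33 × 0.0285 = 0.009405
  w_IV·p_IV = 0.34 × 0.0168 = 0.005712
Sum: 0.00512 + 0.006409 + 0.009405 + 0.005712 = 0.026646
So the posterior for Language IV is 0.005712 / 0.026646 ≈ 0.2144.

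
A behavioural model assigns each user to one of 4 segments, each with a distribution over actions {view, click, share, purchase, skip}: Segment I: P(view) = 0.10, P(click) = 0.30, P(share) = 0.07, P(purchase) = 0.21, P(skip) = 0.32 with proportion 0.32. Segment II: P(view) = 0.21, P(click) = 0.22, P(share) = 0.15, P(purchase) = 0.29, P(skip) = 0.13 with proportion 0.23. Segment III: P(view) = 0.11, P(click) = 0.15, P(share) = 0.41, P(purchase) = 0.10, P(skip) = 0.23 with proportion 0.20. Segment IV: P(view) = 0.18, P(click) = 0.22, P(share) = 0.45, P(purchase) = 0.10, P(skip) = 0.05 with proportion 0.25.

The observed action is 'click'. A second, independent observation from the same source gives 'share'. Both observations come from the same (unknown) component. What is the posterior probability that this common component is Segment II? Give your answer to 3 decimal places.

0.148

Apply Bayes' rule: the posterior for each component is proportional to its prior times its likelihood at x.
Since both observations come from the same component, the likelihood for component k is f_k(x₁)·f_k(x₂).
  p_I = [0.3] × [0.07] = 0.021
  p_II = [0.22] × [0.15] = 0.033
  p_III = [0.15] × [0.41] = 0.0615
  p_IV = [0.22] × [0.45] = 0.099
Prior × likelihood for each component:
  P(Z=I)·p_I = 0.32 × 0.021 = 0.00672
  P(Z=II)·p_II = 0.23 × 0.033 = 0.00759
  P(Z=III)·p_III = 0.20 × 0.0615 = 0.0123
  P(Z=IV)·p_IV = 0.25 × 0.099 = 0.02475
Evidence: 0.00672 + 0.00759 + 0.0123 + 0.02475 = 0.05136
So the posterior for Segment II is 0.00759 / 0.05136 ≈ 0.148.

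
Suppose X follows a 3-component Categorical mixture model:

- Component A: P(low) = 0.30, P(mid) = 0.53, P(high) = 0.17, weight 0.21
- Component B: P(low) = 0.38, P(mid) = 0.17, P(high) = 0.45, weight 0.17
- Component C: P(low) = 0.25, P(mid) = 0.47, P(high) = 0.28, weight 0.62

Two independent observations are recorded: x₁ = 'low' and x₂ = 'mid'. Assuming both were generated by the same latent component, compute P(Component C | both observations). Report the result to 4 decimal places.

By Bayes' theorem, P(k | x) = π_k f_k(x) / Σ_j π_j f_j(x).
Since both observations come from the same component, the likelihood for component k is f_k(x₁)·f_k(x₂).
  p_A = [0.3] × [0.53] = 0.159
  p_B = [0.38] × [0.17] = 0.0646
  p_C = [0.25] × [0.47] = 0.1175
Prior × likelihood for each component:
  π_A·p_A = 0.21 × 0.159 = 0.03339
  π_B·p_B = 0.17 × 0.0646 = 0.010982
  π_C·p_C = 0.62 × 0.1175 = 0.07285
Denominator: 0.03339 + 0.010982 + 0.07285 = 0.117222
P(Component C | x) = 0.07285 / 0.117222 ≈ 0.6215

0.6215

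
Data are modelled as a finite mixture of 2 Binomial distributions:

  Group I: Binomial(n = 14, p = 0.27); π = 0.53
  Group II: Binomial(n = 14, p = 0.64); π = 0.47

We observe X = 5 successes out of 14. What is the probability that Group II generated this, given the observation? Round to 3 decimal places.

By Bayes' theorem, P(k | x) = P(Z=k) f_k(x) / Σ_j P(Z=j) f_j(x).
Evaluate each component's likelihood at the observed value:
  p_I = C(14,5)·0.27^5·0.73^9 = 2002·0.00143489·0.0588716 = 0.169118
  p_II = C(14,5)·0.64^5·0.36^9 = 2002·0.107374·0.00010156 = 0.0218316
Weight by the priors:
  P(Z=I)·p_I = 0.53 × 0.169118 = 0.0896323
  P(Z=II)·p_II = 0.47 × 0.0218316 = 0.0102609
Sum: 0.0896323 + 0.0102609 = 0.0998932
Responsibility of Group II: 0.0102609 / 0.0998932 ≈ 0.103

0.103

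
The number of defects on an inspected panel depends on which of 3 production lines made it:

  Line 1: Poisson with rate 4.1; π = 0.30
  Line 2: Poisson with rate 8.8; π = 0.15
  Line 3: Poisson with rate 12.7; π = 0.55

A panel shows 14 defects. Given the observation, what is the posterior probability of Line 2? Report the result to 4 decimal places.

P(component k | x) = π_k·f_k(x) / marginal(x), where marginal(x) = Σ_j π_j·f_j(x).
Evaluate each component's likelihood at the observed value:
  f_1 = e^(−4.1)·4.1^14/14! = 7.21038e-05
  f_2 = e^(−8.8)·8.8^14/14! = 0.0288774
  f_3 = e^(−12.7)·12.7^14/14! = 0.0993811
Prior × likelihood for each component:
  π_1·f_1 = 0.30 × 7.21038e-05 = 2.16311e-05
  π_2·f_2 = 0.15 × 0.0288774 = 0.00433161
  π_3·f_3 = 0.55 × 0.0993811 = 0.0546596
Marginal: 2.16311e-05 + 0.00433161 + 0.0546596 = 0.0590128
Responsibility of Line 2: 0.00433161 / 0.0590128 ≈ 0.0734

0.0734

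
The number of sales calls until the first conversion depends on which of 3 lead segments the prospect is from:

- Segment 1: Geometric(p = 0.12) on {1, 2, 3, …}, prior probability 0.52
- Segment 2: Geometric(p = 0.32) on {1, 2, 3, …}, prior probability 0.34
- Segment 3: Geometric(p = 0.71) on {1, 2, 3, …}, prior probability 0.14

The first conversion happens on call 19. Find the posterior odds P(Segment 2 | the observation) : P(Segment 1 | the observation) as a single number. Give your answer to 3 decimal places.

The posterior odds equal the prior odds times the likelihood ratio: (π_i/π_j)·(f_i(x)/f_j(x)).
Evaluate each component's likelihood at the observed value:
  f_1 = 0.012019
  f_2 = 0.00030925
  f_3 = 1.49425e-10
Posterior odds = (π_2·f_2) / (π_1·f_1) = (0.34·0.00030925) / (0.52·0.012019) = 0.000105145 / 0.00624989 ≈ 0.017

0.017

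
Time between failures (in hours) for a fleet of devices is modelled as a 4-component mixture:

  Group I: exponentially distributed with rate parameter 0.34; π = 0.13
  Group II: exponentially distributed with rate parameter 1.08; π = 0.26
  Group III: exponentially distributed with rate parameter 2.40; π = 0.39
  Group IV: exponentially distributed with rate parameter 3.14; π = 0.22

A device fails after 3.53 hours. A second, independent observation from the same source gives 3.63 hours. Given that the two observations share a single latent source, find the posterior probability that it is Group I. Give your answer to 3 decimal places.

0.908

By Bayes' theorem, P(k | x) = w_k f_k(x) / Σ_j w_j f_j(x).
Since both observations come from the same component, the likelihood for component k is f_k(x₁)·f_k(x₂).
  f_I = [0.102386] × [0.098963] = 0.0101324
  f_II = [0.0238627] × [0.0214198] = 0.000511134
  f_III = [0.00050219] × [0.000395037] = 1.98384e-07
  f_IV = [4.82084e-05] × [3.52172e-05] = 1.69776e-09
Multiply by the mixture weights:
  w_I·f_I = 0.13 × 0.0101324 = 0.00131721
  w_II·f_II = 0.26 × 0.000511134 = 0.000132895
  w_III·f_III = 0.39 × 1.98384e-07 = 7.73697e-08
  w_IV·f_IV = 0.22 × 1.69776e-09 = 3.73508e-10
Normaliser: 0.00131721 + 0.000132895 + 7.73697e-08 + 3.73508e-10 = 0.00145018
P(Group I | data) = 0.00131721 / 0.00145018 ≈ 0.908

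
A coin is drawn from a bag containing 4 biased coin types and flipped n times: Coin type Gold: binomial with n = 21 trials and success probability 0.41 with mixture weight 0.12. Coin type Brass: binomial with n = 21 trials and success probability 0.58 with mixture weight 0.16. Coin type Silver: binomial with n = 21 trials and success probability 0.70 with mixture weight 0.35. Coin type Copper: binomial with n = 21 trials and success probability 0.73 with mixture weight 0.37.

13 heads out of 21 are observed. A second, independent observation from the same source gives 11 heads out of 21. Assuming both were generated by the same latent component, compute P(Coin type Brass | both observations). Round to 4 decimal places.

By Bayes' theorem, P(k | x) = w_k f_k(x) / Σ_j w_j f_j(x).
Since both observations come from the same component, the likelihood for component k is f_k(x₁)·f_k(x₂).
  f_Gold = [C(21,13)·0.41^13·0.59^8 = 203490·9.25103e-06·0.014683 = 0.0276407] × [0.0992128] = 0.00274231
  f_Brass = [C(21,13)·0.58^13·0.42^8 = 203490·0.000840551·0.000968265 = 0.165616] × [0.150531] = 0.0249303
  f_Silver = [C(21,13)·0.70^13·0.30^8 = 203490·0.0096889·6.561e-05 = 0.129356] × [0.0411828] = 0.00532726
  f_Copper = [C(21,13)·0.73^13·0.27^8 = 203490·0.0167185·2.8243e-05 = 0.0960838] × [0.0227832] = 0.0021891
Weight by the priors:
  w_Gold·f_Gold = 0.12 × 0.00274231 = 0.000329078
  w_Brass·f_Brass = 0.16 × 0.0249303 = 0.00398885
  w_Silver·f_Silver = 0.35 × 0.00532726 = 0.00186454
  w_Copper·f_Copper = 0.37 × 0.0021891 = 0.000809965
Marginal: 0.000329078 + 0.00398885 + 0.00186454 + 0.000809965 = 0.00699243
Responsibility of Coin type Brass: 0.00398885 / 0.00699243 ≈ 0.5705

0.5705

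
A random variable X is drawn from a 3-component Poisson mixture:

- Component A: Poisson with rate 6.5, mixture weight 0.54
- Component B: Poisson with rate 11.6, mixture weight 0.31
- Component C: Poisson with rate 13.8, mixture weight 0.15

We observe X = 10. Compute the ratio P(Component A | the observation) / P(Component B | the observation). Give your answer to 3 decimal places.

Posterior odds = (π_i f_i(x)) / (π_j f_j(x)); the normalising sum cancels.
Component likelihoods at x = 10:
  f_A = e^(−6.5)·6.5^10/10! = 0.0557772
  f_B = e^(−11.6)·11.6^10/10! = 0.11143
  f_C = e^(−13.8)·13.8^10/10! = 0.0701074
Posterior odds = (π_A·f_A) / (π_B·f_B) = (0.54·0.0557772) / (0.31·0.11143) = 0.0301197 / 0.0345432 ≈ 0.872

0.872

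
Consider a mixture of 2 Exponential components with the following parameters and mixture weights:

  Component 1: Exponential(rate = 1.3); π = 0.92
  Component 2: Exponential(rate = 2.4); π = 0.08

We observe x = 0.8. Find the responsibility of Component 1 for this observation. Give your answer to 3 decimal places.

0.938

P(component k | x) = π_k·f_k(x) / marginal(x), where marginal(x) = Σ_j π_j·f_j(x).
Evaluate each component's likelihood at the observed value:
  p_1 = 0.459491
  p_2 = 0.351857
Prior × likelihood for each component:
  π_1·p_1 = 0.92 × 0.459491 = 0.422732
  π_2·p_2 = 0.08 × 0.351857 = 0.0281485
Sum: 0.422732 + 0.0281485 = 0.45088
P(Component 1 | the observation) ≈ 0.938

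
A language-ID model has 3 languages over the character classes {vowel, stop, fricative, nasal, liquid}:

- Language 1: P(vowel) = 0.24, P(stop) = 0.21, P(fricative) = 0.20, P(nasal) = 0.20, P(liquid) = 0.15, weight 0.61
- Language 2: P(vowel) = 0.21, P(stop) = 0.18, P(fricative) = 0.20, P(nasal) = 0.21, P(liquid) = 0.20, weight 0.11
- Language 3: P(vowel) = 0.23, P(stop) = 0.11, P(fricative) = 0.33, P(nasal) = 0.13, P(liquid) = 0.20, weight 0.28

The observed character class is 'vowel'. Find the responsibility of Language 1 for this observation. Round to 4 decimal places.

0.6259

By Bayes' theorem, P(k | x) = π_k f_k(x) / Σ_j π_j f_j(x).
Evaluate each component's likelihood at the observed value:
  f_1 = P(vowel | comp) = 0.24
  f_2 = P(vowel | comp) = 0.21
  f_3 = P(vowel | comp) = 0.23
Unnormalised posteriors:
  π_1·f_1 = 0.61 × 0.24 = 0.1464
  π_2·f_2 = 0.11 × 0.21 = 0.0231
  π_3·f_3 = 0.28 × 0.23 = 0.0644
Marginal: 0.1464 + 0.0231 + 0.0644 = 0.2339
P(Language 1 | 'vowel') = 0.1464 / 0.2339 ≈ 0.6259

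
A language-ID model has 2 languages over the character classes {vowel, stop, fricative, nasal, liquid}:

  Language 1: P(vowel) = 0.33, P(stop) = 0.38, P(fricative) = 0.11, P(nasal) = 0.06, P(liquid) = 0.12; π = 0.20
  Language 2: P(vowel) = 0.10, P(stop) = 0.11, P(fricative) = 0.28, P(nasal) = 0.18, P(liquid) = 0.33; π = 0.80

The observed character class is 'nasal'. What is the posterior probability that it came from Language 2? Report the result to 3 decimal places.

P(component k | x) = π_k·f_k(x) / marginal(x), where marginal(x) = Σ_j π_j·f_j(x).
Component likelihoods at x = 'nasal':
  p_1 = P(nasal | comp) = 0.06
  p_2 = P(nasal | comp) = 0.18
Prior × likelihood for each component:
  π_1·p_1 = 0.20 × 0.06 = 0.012
  π_2·p_2 = 0.80 × 0.18 = 0.144
Evidence: 0.012 + 0.144 = 0.156
So the posterior for Language 2 is 0.144 / 0.156 ≈ 0.923.

0.923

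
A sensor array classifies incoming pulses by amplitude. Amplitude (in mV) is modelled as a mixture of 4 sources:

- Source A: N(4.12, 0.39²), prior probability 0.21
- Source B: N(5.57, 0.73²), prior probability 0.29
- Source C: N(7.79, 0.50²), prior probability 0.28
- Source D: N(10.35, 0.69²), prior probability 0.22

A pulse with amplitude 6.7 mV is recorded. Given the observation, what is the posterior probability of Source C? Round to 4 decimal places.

By Bayes' theorem, P(k | x) = w_k f_k(x) / Σ_j w_j f_j(x).
Component likelihoods at x = 6.7 mV:
  L_A = 3.2119e-10
  L_B = 0.16492
  L_C = 0.0741258
  L_D = 4.8498e-07
Unnormalised posteriors:
  w_A·L_A = 0.21 × 3.2119e-10 = 6.745e-11
  w_B·L_B = 0.29 × 0.16492 = 0.0478268
  w_C·L_C = 0.28 × 0.0741258 = 0.0207552
  w_D·L_D = 0.22 × 4.8498e-07 = 1.06696e-07
Sum: 6.745e-11 + 0.0478268 + 0.0207552 + 1.06696e-07 = 0.0685821
P(Source C | data) ≈ 0.3026

0.3026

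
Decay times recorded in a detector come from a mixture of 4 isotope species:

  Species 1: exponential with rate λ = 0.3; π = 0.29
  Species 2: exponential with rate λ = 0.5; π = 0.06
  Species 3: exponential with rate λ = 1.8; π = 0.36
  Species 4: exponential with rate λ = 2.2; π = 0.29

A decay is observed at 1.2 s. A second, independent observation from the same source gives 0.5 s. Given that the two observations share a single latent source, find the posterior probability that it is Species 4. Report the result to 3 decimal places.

The responsibility of component k is P(Z=k) f_k(x) divided by Σ_j P(Z=j) f_j(x).
Since both observations come from the same component, the likelihood for component k is f_k(x₁)·f_k(x₂).
  L_1 = [0.3·e^(−0.3·1.2) = 0.3·e^(−0.3600) = 0.209303] × [0.258212] = 0.0540446
  L_2 = [0.5·e^(−0.5·1.2) = 0.5·e^(−0.6000) = 0.274406] × [0.3894] = 0.106854
  L_3 = [1.8·e^(−1.8·1.2) = 1.8·e^(−2.1600) = 0.207585] × [0.731825] = 0.151916
  L_4 = [2.2·e^(−2.2·1.2) = 2.2·e^(−2.6400) = 0.156995] × [0.732316] = 0.11497
Weight by the priors:
  P(Z=1)·L_1 = 0.29 × 0.0540446 = 0.0156729
  P(Z=2)·L_2 = 0.06 × 0.106854 = 0.00641122
  P(Z=3)·L_3 = 0.36 × 0.151916 = 0.0546898
  P(Z=4)·L_4 = 0.29 × 0.11497 = 0.0333413
Denominator: 0.0156729 + 0.00641122 + 0.0546898 + 0.0333413 = 0.110115
P(Species 4 | x₁, x₂) ≈ 0.303

0.303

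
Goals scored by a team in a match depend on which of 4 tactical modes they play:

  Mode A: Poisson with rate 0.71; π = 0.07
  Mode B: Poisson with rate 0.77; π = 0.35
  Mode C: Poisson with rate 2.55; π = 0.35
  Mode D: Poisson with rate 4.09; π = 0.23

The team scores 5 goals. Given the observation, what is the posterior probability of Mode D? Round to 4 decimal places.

Apply Bayes' rule: the posterior for each component is proportional to its prior times its likelihood at x.
Evaluate each component's likelihood at the observed value:
  f_A = e^(−0.71)·0.71^5/5! = 0.000739199
  f_B = e^(−0.77)·0.77^5/5! = 0.0010444
  f_C = e^(−2.55)·2.55^5/5! = 0.0701566
  f_D = e^(−4.09)·4.09^5/5! = 0.159651
Prior × likelihood for each component:
  w_A·f_A = 0.07 × 0.000739199 = 5.17439e-05
  w_B·f_B = 0.35 × 0.0010444 = 0.000365539
  w_C·f_C = 0.35 × 0.0701566 = 0.0245548
  w_D·f_D = 0.23 × 0.159651 = 0.0367197
Denominator: 5.17439e-05 + 0.000365539 + 0.0245548 + 0.0367197 = 0.0616918
Responsibility of Mode D: 0.0367197 / 0.0616918 ≈ 0.5952

0.5952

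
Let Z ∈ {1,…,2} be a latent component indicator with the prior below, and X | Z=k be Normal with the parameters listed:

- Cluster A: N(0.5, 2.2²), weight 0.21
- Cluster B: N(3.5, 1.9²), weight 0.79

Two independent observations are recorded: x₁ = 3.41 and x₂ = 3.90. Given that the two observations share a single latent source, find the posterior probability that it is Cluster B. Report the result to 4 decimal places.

0.9750

Apply Bayes' rule: the posterior for each component is proportional to its prior times its likelihood at x.
Since both observations come from the same component, the likelihood for component k is f_k(x₁)·f_k(x₂).
  L_A = [0.0756075] × [0.0549347] = 0.00415347
  L_B = [0.209734] × [0.205368] = 0.0430726
Prior × likelihood for each component:
  P(Z=A)·L_A = 0.21 × 0.00415347 = 0.000872229
  P(Z=B)·L_B = 0.79 × 0.0430726 = 0.0340274
Denominator: 0.000872229 + 0.0340274 = 0.0348996
Responsibility of Cluster B: 0.0340274 / 0.0348996 ≈ 0.9750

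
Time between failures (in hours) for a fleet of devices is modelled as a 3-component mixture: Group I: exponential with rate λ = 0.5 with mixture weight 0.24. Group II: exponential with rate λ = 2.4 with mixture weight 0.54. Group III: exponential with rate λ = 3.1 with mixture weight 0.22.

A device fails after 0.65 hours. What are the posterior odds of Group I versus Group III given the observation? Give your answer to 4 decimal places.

The posterior odds equal the prior odds times the likelihood ratio: (π_i/π_j)·(f_i(x)/f_j(x)).
Exponential densities:
  f_I = 0.5·e^(−0.5·0.65) = 0.5·e^(−0.3250) = 0.361264
  f_II = 2.4·e^(−2.4·0.65) = 2.4·e^(−1.5600) = 0.504327
  f_III = 3.1·e^(−3.1·0.65) = 3.1·e^(−2.0150) = 0.413293
Posterior odds = (π_I·f_I) / (π_III·f_III) = (0.24·0.361264) / (0.22·0.413293) = 0.0867033 / 0.0909245 ≈ 0.9536

0.9536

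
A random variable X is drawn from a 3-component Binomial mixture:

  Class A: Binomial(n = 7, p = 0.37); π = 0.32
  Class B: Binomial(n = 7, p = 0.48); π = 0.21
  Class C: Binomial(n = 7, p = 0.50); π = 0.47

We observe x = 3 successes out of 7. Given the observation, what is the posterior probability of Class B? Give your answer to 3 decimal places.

0.214

By Bayes' theorem, P(k | x) = P(Z=k) f_k(x) / Σ_j P(Z=j) f_j(x).
Component likelihoods at x = 3 successes out of 7:
  L_A = 0.279277
  L_B = 0.283012
  L_C = 0.273438
Multiply by the mixture weights:
  P(Z=A)·L_A = 0.32 × 0.279277 = 0.0893687
  P(Z=B)·L_B = 0.21 × 0.283012 = 0.0594326
  P(Z=C)·L_C = 0.47 × 0.273438 = 0.128516
Denominator: 0.0893687 + 0.0594326 + 0.128516 = 0.277317
So the posterior for Class B is 0.0594326 / 0.277317 ≈ 0.214.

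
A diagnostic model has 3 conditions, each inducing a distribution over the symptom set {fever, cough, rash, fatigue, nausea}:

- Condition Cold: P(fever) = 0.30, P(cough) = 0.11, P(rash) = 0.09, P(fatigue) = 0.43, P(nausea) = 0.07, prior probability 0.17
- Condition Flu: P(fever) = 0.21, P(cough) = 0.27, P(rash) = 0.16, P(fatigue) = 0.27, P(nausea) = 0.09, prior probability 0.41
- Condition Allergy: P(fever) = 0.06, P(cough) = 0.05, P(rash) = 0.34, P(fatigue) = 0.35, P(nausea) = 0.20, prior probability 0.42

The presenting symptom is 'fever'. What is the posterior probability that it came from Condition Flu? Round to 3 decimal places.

By Bayes' theorem, P(k | x) = w_k f_k(x) / Σ_j w_j f_j(x).
Categorical probabilities:
  p_Cold = P(fever | comp) = 0.30
  p_Flu = P(fever | comp) = 0.21
  p_Allergy = P(fever | comp) = 0.06
Weight by the priors:
  w_Cold·p_Cold = 0.17 × 0.3 = 0.051
  w_Flu·p_Flu = 0.41 × 0.21 = 0.0861
  w_Allergy·p_Allergy = 0.42 × 0.06 = 0.0252
Evidence: 0.051 + 0.0861 + 0.0252 = 0.1623
Responsibility of Condition Flu: 0.0861 / 0.1623 ≈ 0.530

0.530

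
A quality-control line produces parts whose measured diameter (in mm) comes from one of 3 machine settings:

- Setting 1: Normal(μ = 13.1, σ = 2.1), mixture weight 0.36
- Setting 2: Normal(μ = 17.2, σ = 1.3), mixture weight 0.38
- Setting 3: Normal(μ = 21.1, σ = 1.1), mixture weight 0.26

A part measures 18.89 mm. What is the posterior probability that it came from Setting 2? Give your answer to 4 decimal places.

By Bayes' theorem, P(k | x) = π_k f_k(x) / Σ_j π_j f_j(x).
Component likelihoods at x = 18.89 mm:
  f_1 = (1/(2.1·√(2π)))·exp(−(18.89−13.1)²/(2·2.1²)) = 0.189973·exp(-3.80092) = 0.00424593
  f_2 = (1/(1.3·√(2π)))·exp(−(18.89−17.2)²/(2·1.3²)) = 0.306879·exp(-0.84500) = 0.131822
  f_3 = (1/(1.1·√(2π)))·exp(−(18.89−21.1)²/(2·1.1²)) = 0.362675·exp(-2.01822) = 0.0481964
Prior × likelihood for each component:
  π_1·f_1 = 0.36 × 0.00424593 = 0.00152854
  π_2·f_2 = 0.38 × 0.131822 = 0.0500924
  π_3·f_3 = 0.26 × 0.0481964 = 0.0125311
Evidence: 0.00152854 + 0.0500924 + 0.0125311 = 0.0641519
So the posterior for Setting 2 is 0.0500924 / 0.0641519 ≈ 0.7808.

0.7808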